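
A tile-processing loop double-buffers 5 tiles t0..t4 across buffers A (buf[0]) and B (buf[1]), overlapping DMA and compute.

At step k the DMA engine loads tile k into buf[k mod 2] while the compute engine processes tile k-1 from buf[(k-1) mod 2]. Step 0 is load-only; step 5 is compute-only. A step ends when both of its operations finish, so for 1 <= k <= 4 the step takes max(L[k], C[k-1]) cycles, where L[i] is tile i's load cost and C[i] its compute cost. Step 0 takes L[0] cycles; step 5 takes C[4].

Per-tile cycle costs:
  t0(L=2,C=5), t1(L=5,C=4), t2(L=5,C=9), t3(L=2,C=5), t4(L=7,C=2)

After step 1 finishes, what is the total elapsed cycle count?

step 0: L[0]=2 → dur=2, Σ=2 | A=load:t0 B=idle [load-only]
step 1: L[1]=5 C[0]=5 → dur=5, Σ=7 | A=compute:t0 B=load:t1 [tied]
step 2: L[2]=5 C[1]=4 → dur=5, Σ=12 | A=load:t2 B=compute:t1 [load-bound]
step 3: L[3]=2 C[2]=9 → dur=9, Σ=21 | A=compute:t2 B=load:t3 [compute-bound]
step 4: L[4]=7 C[3]=5 → dur=7, Σ=28 | A=load:t4 B=compute:t3 [load-bound]
step 5: C[4]=2 → dur=2, Σ=30 | A=compute:t4 B=idle [compute-only]

end_cycle[1] = 7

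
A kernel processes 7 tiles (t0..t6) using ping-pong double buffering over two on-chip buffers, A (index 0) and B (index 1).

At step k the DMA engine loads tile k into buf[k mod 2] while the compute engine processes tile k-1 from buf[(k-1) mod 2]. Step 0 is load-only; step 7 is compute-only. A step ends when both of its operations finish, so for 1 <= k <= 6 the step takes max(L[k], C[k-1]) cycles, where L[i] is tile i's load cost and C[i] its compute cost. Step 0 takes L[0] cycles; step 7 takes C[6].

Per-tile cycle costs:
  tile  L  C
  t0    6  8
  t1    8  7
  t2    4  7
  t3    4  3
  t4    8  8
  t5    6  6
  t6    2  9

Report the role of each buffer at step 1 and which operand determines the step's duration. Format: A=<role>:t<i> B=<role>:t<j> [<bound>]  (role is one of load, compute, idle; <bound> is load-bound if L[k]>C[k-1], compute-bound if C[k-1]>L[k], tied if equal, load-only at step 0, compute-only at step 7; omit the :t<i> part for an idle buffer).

step 1: A=compute:t0 B=load:t1 [tied]

step 0: L[0]=6 → dur=6, Σ=6 | A=load:t0 B=idle [load-only]
step 1: L[1]=8 C[0]=8 → dur=8, Σ=14 | A=compute:t0 B=load:t1 [tied]
step 2: L[2]=4 C[1]=7 → dur=7, Σ=21 | A=load:t2 B=compute:t1 [compute-bound]
step 3: L[3]=4 C[2]=7 → dur=7, Σ=28 | A=compute:t2 B=load:t3 [compute-bound]
step 4: L[4]=8 C[3]=3 → dur=8, Σ=36 | A=load:t4 B=compute:t3 [load-bound]
step 5: L[5]=6 C[4]=8 → dur=8, Σ=44 | A=compute:t4 B=load:t5 [compute-bound]
step 6: L[6]=2 C[5]=6 → dur=6, Σ=50 | A=load:t6 B=compute:t5 [compute-bound]
step 7: C[6]=9 → dur=9, Σ=59 | A=compute:t6 B=idle [compute-only]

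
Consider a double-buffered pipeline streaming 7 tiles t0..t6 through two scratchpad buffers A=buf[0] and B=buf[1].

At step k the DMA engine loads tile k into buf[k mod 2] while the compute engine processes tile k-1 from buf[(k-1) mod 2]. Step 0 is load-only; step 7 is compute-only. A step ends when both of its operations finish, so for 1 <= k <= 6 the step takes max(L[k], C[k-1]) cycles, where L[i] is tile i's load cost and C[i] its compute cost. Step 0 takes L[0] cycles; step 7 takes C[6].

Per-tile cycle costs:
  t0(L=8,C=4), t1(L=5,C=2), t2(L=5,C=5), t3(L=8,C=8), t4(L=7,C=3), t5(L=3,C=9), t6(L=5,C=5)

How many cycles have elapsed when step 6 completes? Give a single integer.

step 0: L[0]=8 → dur=8, Σ=8 | A=load:t0 B=idle [load-only]
step 1: L[1]=5 C[0]=4 → dur=5, Σ=13 | A=compute:t0 B=load:t1 [load-bound]
step 2: L[2]=5 C[1]=2 → dur=5, Σ=18 | A=load:t2 B=compute:t1 [load-bound]
step 3: L[3]=8 C[2]=5 → dur=8, Σ=26 | A=compute:t2 B=load:t3 [load-bound]
step 4: L[4]=7 C[3]=8 → dur=8, Σ=34 | A=load:t4 B=compute:t3 [compute-bound]
step 5: L[5]=3 C[4]=3 → dur=3, Σ=37 | A=compute:t4 B=load:t5 [tied]
step 6: L[6]=5 C[5]=9 → dur=9, Σ=46 | A=load:t6 B=compute:t5 [compute-bound]
step 7: C[6]=5 → dur=5, Σ=51 | A=compute:t6 B=idle [compute-only]

end_cycle[6] = 46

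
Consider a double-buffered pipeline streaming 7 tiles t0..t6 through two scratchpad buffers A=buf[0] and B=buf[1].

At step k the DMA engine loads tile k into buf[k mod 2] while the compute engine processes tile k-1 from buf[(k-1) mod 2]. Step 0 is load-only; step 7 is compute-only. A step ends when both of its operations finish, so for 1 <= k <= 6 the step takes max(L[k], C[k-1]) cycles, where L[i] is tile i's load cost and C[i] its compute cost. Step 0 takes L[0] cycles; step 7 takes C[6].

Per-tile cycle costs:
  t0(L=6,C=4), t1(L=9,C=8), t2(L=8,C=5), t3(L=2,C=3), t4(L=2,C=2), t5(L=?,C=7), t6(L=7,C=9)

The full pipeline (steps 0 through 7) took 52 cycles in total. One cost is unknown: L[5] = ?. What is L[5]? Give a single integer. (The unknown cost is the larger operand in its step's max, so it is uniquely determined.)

step 0 → dur = L[0]=6 = 6
step 1 → dur = max(L[1]=9, C[0]=4) = 9
step 2 → dur = max(L[2]=8, C[1]=8) = 8
step 3 → dur = max(L[3]=2, C[2]=5) = 5
step 4 → dur = max(L[4]=2, C[3]=3) = 3
step 5 → dur = max(L[5]=?, C[4]=2) = L[5]  (unknown; binding)
step 6 → dur = max(L[6]=7, C[5]=7) = 7
step 7 → dur = C[6]=9 = 9
sum of known step durations = 47
dur[5] = total - known = 52 - 47 = 5
L[5] is the binding max in step 5, so L[5] = dur[5] = 5

L[5] = 5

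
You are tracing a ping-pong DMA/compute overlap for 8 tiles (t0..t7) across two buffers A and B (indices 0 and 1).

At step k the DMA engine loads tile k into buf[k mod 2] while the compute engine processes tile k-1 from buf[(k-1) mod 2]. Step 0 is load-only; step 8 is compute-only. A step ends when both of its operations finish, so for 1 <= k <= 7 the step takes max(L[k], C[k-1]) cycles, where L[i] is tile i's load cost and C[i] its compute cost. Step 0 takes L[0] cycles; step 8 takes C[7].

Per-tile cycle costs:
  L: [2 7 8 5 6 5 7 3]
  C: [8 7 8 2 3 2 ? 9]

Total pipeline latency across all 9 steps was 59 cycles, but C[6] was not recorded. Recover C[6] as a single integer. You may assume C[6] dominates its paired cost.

step 0 | dur = L[0]=2 = 2
step 1 | dur = max(L[1]=7, C[0]=8) = 8
step 2 | dur = max(L[2]=8, C[1]=7) = 8
step 3 | dur = max(L[3]=5, C[2]=8) = 8
step 4 | dur = max(L[4]=6, C[3]=2) = 6
step 5 | dur = max(L[5]=5, C[4]=3) = 5
step 6 | dur = max(L[6]=7, C[5]=2) = 7
step 7 | dur = max(L[7]=3, C[6]=?) = C[6]  (unknown; binding)
step 8 | dur = C[7]=9 = 9
sum of known step durations = 53
dur[7] = total - known = 59 - 53 = 6
C[6] is the binding max in step 7, so C[6] = dur[7] = 6

C[6] = 6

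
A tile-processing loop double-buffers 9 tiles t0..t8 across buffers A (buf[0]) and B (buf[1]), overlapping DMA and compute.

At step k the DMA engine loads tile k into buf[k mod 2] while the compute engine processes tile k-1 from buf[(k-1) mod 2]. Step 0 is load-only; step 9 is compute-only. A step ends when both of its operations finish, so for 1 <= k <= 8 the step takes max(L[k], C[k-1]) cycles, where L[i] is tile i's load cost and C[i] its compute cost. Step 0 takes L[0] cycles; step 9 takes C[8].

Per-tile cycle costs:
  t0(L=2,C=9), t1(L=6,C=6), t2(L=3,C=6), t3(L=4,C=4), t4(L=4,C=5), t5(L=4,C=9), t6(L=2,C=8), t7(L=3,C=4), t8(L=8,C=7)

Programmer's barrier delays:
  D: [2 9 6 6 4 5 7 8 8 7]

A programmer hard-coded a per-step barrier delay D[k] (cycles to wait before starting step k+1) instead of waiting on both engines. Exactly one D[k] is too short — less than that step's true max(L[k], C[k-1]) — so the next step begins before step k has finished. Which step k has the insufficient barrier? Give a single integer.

[0] required=L[0]=2=2 vs D=2 ok
[1] required=max(L[1]=6,C[0]=9)=9 vs D=9 ok
[2] required=max(L[2]=3,C[1]=6)=6 vs D=6 ok
[3] required=max(L[3]=4,C[2]=6)=6 vs D=6 ok
[4] required=max(L[4]=4,C[3]=4)=4 vs D=4 ok
[5] required=max(L[5]=4,C[4]=5)=5 vs D=5 ok
[6] required=max(L[6]=2,C[5]=9)=9 vs D=7 SHORT
[7] required=max(L[7]=3,C[6]=8)=8 vs D=8 ok
[8] required=max(L[8]=8,C[7]=4)=8 vs D=8 ok
[9] required=C[8]=7=7 vs D=7 ok

hazard at step 6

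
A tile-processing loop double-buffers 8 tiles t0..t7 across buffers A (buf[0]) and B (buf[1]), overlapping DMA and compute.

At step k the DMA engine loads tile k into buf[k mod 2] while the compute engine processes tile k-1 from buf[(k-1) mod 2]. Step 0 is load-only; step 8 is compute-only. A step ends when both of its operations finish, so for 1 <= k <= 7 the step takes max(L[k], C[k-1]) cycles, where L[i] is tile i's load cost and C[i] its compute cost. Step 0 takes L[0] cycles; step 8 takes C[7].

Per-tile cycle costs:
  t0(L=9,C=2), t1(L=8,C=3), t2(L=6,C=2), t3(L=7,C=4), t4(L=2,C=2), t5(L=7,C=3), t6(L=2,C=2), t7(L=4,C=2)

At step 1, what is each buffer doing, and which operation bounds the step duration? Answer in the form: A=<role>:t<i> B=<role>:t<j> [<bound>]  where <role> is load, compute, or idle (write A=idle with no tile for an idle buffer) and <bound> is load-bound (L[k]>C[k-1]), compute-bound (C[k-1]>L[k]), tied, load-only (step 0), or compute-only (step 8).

[0] DMA t0→A (9c) ∥ CU idle ⇒ 9c, clock 9
[1] DMA t1→B (8c) ∥ CU A:t0 (2c) ⇒ 8c, clock 17
[2] DMA t2→A (6c) ∥ CU B:t1 (3c) ⇒ 6c, clock 23
[3] DMA t3→B (7c) ∥ CU A:t2 (2c) ⇒ 7c, clock 30
[4] DMA t4→A (2c) ∥ CU B:t3 (4c) ⇒ 4c, clock 34
[5] DMA t5→B (7c) ∥ CU A:t4 (2c) ⇒ 7c, clock 41
[6] DMA t6→A (2c) ∥ CU B:t5 (3c) ⇒ 3c, clock 44
[7] DMA t7→B (4c) ∥ CU A:t6 (2c) ⇒ 4c, clock 48
[8] DMA idle ∥ CU B:t7 (2c) ⇒ 2c, clock 50

step 1: A=compute:t0 B=load:t1 [load-bound]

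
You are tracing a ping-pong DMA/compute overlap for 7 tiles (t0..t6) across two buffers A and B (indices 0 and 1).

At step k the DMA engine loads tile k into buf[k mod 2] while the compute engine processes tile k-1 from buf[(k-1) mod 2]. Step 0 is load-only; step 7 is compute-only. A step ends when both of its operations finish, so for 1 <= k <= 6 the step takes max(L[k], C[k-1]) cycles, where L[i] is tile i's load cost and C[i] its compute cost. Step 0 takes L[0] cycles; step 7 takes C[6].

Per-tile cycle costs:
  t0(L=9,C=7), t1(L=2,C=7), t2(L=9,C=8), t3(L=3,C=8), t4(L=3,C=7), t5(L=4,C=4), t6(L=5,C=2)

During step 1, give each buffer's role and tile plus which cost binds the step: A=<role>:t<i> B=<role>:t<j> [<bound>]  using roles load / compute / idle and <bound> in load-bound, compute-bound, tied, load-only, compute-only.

step 1: A=compute:t0 B=load:t1 [compute-bound]

step 0: L[0]=9 → dur=9, Σ=9 | A=load:t0 B=idle [load-only]
step 1: L[1]=2 C[0]=7 → dur=7, Σ=16 | A=compute:t0 B=load:t1 [compute-bound]
step 2: L[2]=9 C[1]=7 → dur=9, Σ=25 | A=load:t2 B=compute:t1 [load-bound]
step 3: L[3]=3 C[2]=8 → dur=8, Σ=33 | A=compute:t2 B=load:t3 [compute-bound]
step 4: L[4]=3 C[3]=8 → dur=8, Σ=41 | A=load:t4 B=compute:t3 [compute-bound]
step 5: L[5]=4 C[4]=7 → dur=7, Σ=48 | A=compute:t4 B=load:t5 [compute-bound]
step 6: L[6]=5 C[5]=4 → dur=5, Σ=53 | A=load:t6 B=compute:t5 [load-bound]
step 7: C[6]=2 → dur=2, Σ=55 | A=compute:t6 B=idle [compute-only]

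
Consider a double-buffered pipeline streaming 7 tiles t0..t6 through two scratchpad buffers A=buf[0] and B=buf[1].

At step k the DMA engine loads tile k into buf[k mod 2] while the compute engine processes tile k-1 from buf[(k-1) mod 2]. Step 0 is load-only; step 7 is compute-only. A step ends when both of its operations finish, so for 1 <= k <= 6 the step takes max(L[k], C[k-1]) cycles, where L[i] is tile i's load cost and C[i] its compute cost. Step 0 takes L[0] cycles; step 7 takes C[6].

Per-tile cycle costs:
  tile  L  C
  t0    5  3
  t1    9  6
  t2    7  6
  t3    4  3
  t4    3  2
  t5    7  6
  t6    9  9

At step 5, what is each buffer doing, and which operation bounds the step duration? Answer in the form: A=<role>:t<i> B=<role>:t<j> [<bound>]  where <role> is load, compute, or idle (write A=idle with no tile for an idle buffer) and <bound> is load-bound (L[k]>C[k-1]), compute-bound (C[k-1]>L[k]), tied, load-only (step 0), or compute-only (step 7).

[0] DMA t0→A (5c) ∥ CU idle ⇒ 5c, clock 5
[1] DMA t1→B (9c) ∥ CU A:t0 (3c) ⇒ 9c, clock 14
[2] DMA t2→A (7c) ∥ CU B:t1 (6c) ⇒ 7c, clock 21
[3] DMA t3→B (4c) ∥ CU A:t2 (6c) ⇒ 6c, clock 27
[4] DMA t4→A (3c) ∥ CU B:t3 (3c) ⇒ 3c, clock 30
[5] DMA t5→B (7c) ∥ CU A:t4 (2c) ⇒ 7c, clock 37
[6] DMA t6→A (9c) ∥ CU B:t5 (6c) ⇒ 9c, clock 46
[7] DMA idle ∥ CU A:t6 (9c) ⇒ 9c, clock 55

step 5: A=compute:t4 B=load:t5 [load-bound]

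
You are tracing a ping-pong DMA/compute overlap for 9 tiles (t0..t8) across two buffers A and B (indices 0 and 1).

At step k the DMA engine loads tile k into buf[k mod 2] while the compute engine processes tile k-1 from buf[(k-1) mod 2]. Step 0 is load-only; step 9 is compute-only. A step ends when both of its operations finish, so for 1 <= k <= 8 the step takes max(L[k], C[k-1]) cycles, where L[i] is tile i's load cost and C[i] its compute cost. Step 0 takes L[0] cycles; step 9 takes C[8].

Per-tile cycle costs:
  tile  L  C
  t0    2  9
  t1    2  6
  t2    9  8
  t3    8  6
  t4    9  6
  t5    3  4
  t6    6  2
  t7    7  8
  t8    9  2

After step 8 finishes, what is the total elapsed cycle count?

end_cycle[8] = 65

step 0: L[0]=2 → dur=2, Σ=2 | A=load:t0 B=idle [load-only]
step 1: L[1]=2 C[0]=9 → dur=9, Σ=11 | A=compute:t0 B=load:t1 [compute-bound]
step 2: L[2]=9 C[1]=6 → dur=9, Σ=20 | A=load:t2 B=compute:t1 [load-bound]
step 3: L[3]=8 C[2]=8 → dur=8, Σ=28 | A=compute:t2 B=load:t3 [tied]
step 4: L[4]=9 C[3]=6 → dur=9, Σ=37 | A=load:t4 B=compute:t3 [load-bound]
step 5: L[5]=3 C[4]=6 → dur=6, Σ=43 | A=compute:t4 B=load:t5 [compute-bound]
step 6: L[6]=6 C[5]=4 → dur=6, Σ=49 | A=load:t6 B=compute:t5 [load-bound]
step 7: L[7]=7 C[6]=2 → dur=7, Σ=56 | A=compute:t6 B=load:t7 [load-bound]
step 8: L[8]=9 C[7]=8 → dur=9, Σ=65 | A=load:t8 B=compute:t7 [load-bound]
step 9: C[8]=2 → dur=2, Σ=67 | A=compute:t8 B=idle [compute-only]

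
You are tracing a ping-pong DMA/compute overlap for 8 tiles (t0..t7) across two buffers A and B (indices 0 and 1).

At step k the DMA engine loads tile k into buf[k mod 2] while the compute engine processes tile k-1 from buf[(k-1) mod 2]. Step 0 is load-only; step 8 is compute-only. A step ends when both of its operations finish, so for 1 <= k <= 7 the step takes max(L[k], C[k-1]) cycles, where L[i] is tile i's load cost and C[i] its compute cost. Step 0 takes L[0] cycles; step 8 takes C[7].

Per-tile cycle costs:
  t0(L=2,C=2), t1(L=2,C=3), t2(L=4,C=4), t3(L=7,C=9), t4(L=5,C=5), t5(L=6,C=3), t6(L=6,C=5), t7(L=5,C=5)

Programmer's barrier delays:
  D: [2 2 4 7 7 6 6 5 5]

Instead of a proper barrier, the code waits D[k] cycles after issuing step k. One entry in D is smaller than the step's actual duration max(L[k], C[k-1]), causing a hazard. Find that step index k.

step 0: need L[0]=2 = 2; D[0]=2 ok
step 1: need max(L[1]=2,C[0]=2) = 2; D[1]=2 ok
step 2: need max(L[2]=4,C[1]=3) = 4; D[2]=4 ok
step 3: need max(L[3]=7,C[2]=4) = 7; D[3]=7 ok
step 4: need max(L[4]=5,C[3]=9) = 9; D[4]=7 SHORT
step 5: need max(L[5]=6,C[4]=5) = 6; D[5]=6 ok
step 6: need max(L[6]=6,C[5]=3) = 6; D[6]=6 ok
step 7: need max(L[7]=5,C[6]=5) = 5; D[7]=5 ok
step 8: need C[7]=5 = 5; D[8]=5 ok

hazard at step 4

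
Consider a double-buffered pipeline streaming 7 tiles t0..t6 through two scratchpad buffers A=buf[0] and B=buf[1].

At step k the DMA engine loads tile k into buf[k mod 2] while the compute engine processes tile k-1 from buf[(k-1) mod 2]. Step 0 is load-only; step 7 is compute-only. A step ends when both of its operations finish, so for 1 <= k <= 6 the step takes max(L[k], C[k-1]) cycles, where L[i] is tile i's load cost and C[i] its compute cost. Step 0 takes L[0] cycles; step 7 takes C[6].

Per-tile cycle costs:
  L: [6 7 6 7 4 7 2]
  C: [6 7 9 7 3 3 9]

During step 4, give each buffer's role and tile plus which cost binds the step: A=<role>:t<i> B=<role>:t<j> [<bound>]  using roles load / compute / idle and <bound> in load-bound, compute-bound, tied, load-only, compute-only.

step 4: A=load:t4 B=compute:t3 [compute-bound]

k=0 load=t0/6c comp=- wait=6 total=6
k=1 load=t1/7c comp=t0/6c wait=7 total=13
k=2 load=t2/6c comp=t1/7c wait=7 total=20
k=3 load=t3/7c comp=t2/9c wait=9 total=29
k=4 load=t4/4c comp=t3/7c wait=7 total=36
k=5 load=t5/7c comp=t4/3c wait=7 total=43
k=6 load=t6/2c comp=t5/3c wait=3 total=46
k=7 load=- comp=t6/9c wait=9 total=55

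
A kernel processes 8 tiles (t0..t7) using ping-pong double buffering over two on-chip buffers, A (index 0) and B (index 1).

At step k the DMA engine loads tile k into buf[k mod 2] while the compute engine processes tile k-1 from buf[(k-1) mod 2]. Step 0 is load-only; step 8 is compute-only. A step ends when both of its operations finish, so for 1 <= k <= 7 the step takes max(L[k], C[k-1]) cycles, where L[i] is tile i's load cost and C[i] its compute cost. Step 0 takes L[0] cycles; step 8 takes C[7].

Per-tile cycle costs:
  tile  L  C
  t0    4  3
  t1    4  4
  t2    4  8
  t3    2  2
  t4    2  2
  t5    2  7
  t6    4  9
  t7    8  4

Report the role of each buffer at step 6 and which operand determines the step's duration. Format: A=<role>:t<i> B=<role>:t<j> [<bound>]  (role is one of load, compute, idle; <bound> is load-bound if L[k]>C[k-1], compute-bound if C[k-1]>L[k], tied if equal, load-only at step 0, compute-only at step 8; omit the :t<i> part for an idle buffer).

step 6: A=load:t6 B=compute:t5 [compute-bound]

[0] DMA t0→A (4c) ∥ CU idle ⇒ 4c, clock 4
[1] DMA t1→B (4c) ∥ CU A:t0 (3c) ⇒ 4c, clock 8
[2] DMA t2→A (4c) ∥ CU B:t1 (4c) ⇒ 4c, clock 12
[3] DMA t3→B (2c) ∥ CU A:t2 (8c) ⇒ 8c, clock 20
[4] DMA t4→A (2c) ∥ CU B:t3 (2c) ⇒ 2c, clock 22
[5] DMA t5→B (2c) ∥ CU A:t4 (2c) ⇒ 2c, clock 24
[6] DMA t6→A (4c) ∥ CU B:t5 (7c) ⇒ 7c, clock 31
[7] DMA t7→B (8c) ∥ CU A:t6 (9c) ⇒ 9c, clock 40
[8] DMA idle ∥ CU B:t7 (4c) ⇒ 4c, clock 44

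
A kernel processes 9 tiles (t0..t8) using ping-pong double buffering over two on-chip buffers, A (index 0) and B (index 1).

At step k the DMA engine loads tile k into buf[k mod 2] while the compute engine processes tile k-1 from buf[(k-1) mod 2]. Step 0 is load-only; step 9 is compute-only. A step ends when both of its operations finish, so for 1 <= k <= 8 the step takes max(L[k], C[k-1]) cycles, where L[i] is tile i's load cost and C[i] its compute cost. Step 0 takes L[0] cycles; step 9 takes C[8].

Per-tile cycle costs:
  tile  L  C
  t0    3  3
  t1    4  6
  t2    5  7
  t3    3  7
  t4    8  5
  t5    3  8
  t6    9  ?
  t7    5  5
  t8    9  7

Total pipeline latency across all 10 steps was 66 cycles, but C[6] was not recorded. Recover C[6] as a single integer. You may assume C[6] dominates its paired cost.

C[6] = 8

step 0 | dur = L[0]=3 = 3
step 1 | dur = max(L[1]=4, C[0]=3) = 4
step 2 | dur = max(L[2]=5, C[1]=6) = 6
step 3 | dur = max(L[3]=3, C[2]=7) = 7
step 4 | dur = max(L[4]=8, C[3]=7) = 8
step 5 | dur = max(L[5]=3, C[4]=5) = 5
step 6 | dur = max(L[6]=9, C[5]=8) = 9
step 7 | dur = max(L[7]=5, C[6]=?) = C[6]  (unknown; binding)
step 8 | dur = max(L[8]=9, C[7]=5) = 9
step 9 | dur = C[8]=7 = 7
sum of known step durations = 58
dur[7] = total - known = 66 - 58 = 8
C[6] is the binding max in step 7, so C[6] = dur[7] = 8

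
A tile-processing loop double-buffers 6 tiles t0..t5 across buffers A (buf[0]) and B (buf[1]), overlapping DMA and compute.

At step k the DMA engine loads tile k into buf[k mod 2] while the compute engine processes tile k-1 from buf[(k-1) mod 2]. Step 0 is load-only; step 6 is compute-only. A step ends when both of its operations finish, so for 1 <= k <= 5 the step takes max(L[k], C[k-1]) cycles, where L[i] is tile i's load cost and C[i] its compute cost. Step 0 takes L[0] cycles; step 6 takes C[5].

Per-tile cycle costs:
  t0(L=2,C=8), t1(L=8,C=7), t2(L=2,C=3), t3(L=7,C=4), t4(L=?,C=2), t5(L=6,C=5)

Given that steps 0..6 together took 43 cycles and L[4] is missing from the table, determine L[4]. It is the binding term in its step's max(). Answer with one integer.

L[4] = 8

step 0 = dur = L[0]=2 = 2
step 1 = dur = max(L[1]=8, C[0]=8) = 8
step 2 = dur = max(L[2]=2, C[1]=7) = 7
step 3 = dur = max(L[3]=7, C[2]=3) = 7
step 4 = dur = max(L[4]=?, C[3]=4) = L[4]  (unknown; binding)
step 5 = dur = max(L[5]=6, C[4]=2) = 6
step 6 = dur = C[5]=5 = 5
sum of known step durations = 35
dur[4] = total - known = 43 - 35 = 8
L[4] is the binding max in step 4, so L[4] = dur[4] = 8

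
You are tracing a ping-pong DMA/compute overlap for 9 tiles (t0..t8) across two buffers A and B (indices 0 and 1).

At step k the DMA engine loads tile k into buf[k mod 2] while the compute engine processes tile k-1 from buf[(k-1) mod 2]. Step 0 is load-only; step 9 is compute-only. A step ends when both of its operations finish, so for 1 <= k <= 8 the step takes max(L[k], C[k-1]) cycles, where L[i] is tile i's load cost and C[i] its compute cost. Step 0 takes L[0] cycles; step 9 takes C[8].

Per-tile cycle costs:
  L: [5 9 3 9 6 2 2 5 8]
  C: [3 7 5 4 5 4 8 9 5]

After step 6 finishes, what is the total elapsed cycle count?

step 0: L[0]=5 → dur=5, Σ=5 | A=load:t0 B=idle [load-only]
step 1: L[1]=9 C[0]=3 → dur=9, Σ=14 | A=compute:t0 B=load:t1 [load-bound]
step 2: L[2]=3 C[1]=7 → dur=7, Σ=21 | A=load:t2 B=compute:t1 [compute-bound]
step 3: L[3]=9 C[2]=5 → dur=9, Σ=30 | A=compute:t2 B=load:t3 [load-bound]
step 4: L[4]=6 C[3]=4 → dur=6, Σ=36 | A=load:t4 B=compute:t3 [load-bound]
step 5: L[5]=2 C[4]=5 → dur=5, Σ=41 | A=compute:t4 B=load:t5 [compute-bound]
step 6: L[6]=2 C[5]=4 → dur=4, Σ=45 | A=load:t6 B=compute:t5 [compute-bound]
step 7: L[7]=5 C[6]=8 → dur=8, Σ=53 | A=compute:t6 B=load:t7 [compute-bound]
step 8: L[8]=8 C[7]=9 → dur=9, Σ=62 | A=load:t8 B=compute:t7 [compute-bound]
step 9: C[8]=5 → dur=5, Σ=67 | A=compute:t8 B=idle [compute-only]

end_cycle[6] = 45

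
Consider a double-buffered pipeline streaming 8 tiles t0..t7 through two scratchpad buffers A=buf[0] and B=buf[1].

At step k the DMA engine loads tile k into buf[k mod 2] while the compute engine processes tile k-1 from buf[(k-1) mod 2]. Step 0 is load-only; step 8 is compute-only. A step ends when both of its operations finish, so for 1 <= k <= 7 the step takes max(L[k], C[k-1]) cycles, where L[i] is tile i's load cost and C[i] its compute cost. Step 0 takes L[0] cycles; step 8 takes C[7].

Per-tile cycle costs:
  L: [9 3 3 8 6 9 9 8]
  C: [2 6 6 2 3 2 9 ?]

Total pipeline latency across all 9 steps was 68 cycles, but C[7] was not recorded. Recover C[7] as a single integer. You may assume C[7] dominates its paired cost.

step 0 → dur = L[0]=9 = 9
step 1 → dur = max(L[1]=3, C[0]=2) = 3
step 2 → dur = max(L[2]=3, C[1]=6) = 6
step 3 → dur = max(L[3]=8, C[2]=6) = 8
step 4 → dur = max(L[4]=6, C[3]=2) = 6
step 5 → dur = max(L[5]=9, C[4]=3) = 9
step 6 → dur = max(L[6]=9, C[5]=2) = 9
step 7 → dur = max(L[7]=8, C[6]=9) = 9
step 8 → dur = C[7]=? = C[7]  (unknown; binding)
sum of known step durations = 59
dur[8] = total - known = 68 - 59 = 9
C[7] is the binding max in step 8, so C[7] = dur[8] = 9

C[7] = 9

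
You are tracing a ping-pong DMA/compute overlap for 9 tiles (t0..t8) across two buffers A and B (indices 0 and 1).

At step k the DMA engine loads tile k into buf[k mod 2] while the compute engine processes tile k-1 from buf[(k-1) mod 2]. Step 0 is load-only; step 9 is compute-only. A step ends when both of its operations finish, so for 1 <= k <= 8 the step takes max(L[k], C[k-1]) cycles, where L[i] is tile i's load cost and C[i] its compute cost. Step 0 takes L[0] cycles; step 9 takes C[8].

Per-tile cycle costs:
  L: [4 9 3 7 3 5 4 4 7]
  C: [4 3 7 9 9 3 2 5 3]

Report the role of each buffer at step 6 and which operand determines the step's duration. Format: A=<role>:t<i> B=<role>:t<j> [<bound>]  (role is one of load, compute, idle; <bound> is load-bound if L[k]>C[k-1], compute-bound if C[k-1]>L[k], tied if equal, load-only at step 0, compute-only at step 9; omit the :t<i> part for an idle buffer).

[0] DMA t0→A (4c) ∥ CU idle ⇒ 4c, clock 4
[1] DMA t1→B (9c) ∥ CU A:t0 (4c) ⇒ 9c, clock 13
[2] DMA t2→A (3c) ∥ CU B:t1 (3c) ⇒ 3c, clock 16
[3] DMA t3→B (7c) ∥ CU A:t2 (7c) ⇒ 7c, clock 23
[4] DMA t4→A (3c) ∥ CU B:t3 (9c) ⇒ 9c, clock 32
[5] DMA t5→B (5c) ∥ CU A:t4 (9c) ⇒ 9c, clock 41
[6] DMA t6→A (4c) ∥ CU B:t5 (3c) ⇒ 4c, clock 45
[7] DMA t7→B (4c) ∥ CU A:t6 (2c) ⇒ 4c, clock 49
[8] DMA t8→A (7c) ∥ CU B:t7 (5c) ⇒ 7c, clock 56
[9] DMA idle ∥ CU A:t8 (3c) ⇒ 3c, clock 59

step 6: A=load:t6 B=compute:t5 [load-bound]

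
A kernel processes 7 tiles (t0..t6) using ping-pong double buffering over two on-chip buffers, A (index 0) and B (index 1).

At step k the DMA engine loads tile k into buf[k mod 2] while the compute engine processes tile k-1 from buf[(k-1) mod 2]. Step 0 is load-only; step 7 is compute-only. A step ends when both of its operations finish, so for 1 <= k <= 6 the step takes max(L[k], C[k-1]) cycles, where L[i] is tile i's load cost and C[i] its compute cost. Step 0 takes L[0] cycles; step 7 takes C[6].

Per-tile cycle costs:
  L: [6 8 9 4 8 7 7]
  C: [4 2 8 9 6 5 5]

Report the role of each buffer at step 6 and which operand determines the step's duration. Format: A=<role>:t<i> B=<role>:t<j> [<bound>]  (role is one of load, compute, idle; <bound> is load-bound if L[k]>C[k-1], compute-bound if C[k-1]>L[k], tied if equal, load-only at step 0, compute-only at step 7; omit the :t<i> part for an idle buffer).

step 6: A=load:t6 B=compute:t5 [load-bound]

step 0: L[0]=6 → dur=6, Σ=6 | A=load:t0 B=idle [load-only]
step 1: L[1]=8 C[0]=4 → dur=8, Σ=14 | A=compute:t0 B=load:t1 [load-bound]
step 2: L[2]=9 C[1]=2 → dur=9, Σ=23 | A=load:t2 B=compute:t1 [load-bound]
step 3: L[3]=4 C[2]=8 → dur=8, Σ=31 | A=compute:t2 B=load:t3 [compute-bound]
step 4: L[4]=8 C[3]=9 → dur=9, Σ=40 | A=load:t4 B=compute:t3 [compute-bound]
step 5: L[5]=7 C[4]=6 → dur=7, Σ=47 | A=compute:t4 B=load:t5 [load-bound]
step 6: L[6]=7 C[5]=5 → dur=7, Σ=54 | A=load:t6 B=compute:t5 [load-bound]
step 7: C[6]=5 → dur=5, Σ=59 | A=compute:t6 B=idle [compute-only]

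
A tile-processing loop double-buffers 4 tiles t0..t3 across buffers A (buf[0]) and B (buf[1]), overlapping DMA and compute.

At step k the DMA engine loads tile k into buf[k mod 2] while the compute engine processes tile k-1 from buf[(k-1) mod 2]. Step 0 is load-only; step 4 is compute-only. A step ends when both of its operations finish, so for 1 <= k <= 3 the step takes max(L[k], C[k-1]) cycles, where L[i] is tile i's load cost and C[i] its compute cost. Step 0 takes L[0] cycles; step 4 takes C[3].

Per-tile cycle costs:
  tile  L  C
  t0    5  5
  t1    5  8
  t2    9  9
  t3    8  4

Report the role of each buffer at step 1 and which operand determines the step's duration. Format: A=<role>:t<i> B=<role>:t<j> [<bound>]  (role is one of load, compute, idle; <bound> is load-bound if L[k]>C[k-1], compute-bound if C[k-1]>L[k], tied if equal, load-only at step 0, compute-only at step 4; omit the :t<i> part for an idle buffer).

step 1: A=compute:t0 B=load:t1 [tied]

[0] DMA t0→A (5c) ∥ CU idle ⇒ 5c, clock 5
[1] DMA t1→B (5c) ∥ CU A:t0 (5c) ⇒ 5c, clock 10
[2] DMA t2→A (9c) ∥ CU B:t1 (8c) ⇒ 9c, clock 19
[3] DMA t3→B (8c) ∥ CU A:t2 (9c) ⇒ 9c, clock 28
[4] DMA idle ∥ CU B:t3 (4c) ⇒ 4c, clock 32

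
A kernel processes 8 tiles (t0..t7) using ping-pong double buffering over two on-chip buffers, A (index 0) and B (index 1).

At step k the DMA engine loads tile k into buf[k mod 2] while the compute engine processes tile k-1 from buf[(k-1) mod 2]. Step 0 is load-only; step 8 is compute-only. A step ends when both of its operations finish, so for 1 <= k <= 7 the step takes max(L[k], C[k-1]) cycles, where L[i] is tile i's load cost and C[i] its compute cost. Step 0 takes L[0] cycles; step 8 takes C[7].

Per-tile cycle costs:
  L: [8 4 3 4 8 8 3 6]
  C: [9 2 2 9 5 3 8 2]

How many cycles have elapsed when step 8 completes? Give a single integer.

step 0: L[0]=8 → dur=8, Σ=8 | A=load:t0 B=idle [load-only]
step 1: L[1]=4 C[0]=9 → dur=9, Σ=17 | A=compute:t0 B=load:t1 [compute-bound]
step 2: L[2]=3 C[1]=2 → dur=3, Σ=20 | A=load:t2 B=compute:t1 [load-bound]
step 3: L[3]=4 C[2]=2 → dur=4, Σ=24 | A=compute:t2 B=load:t3 [load-bound]
step 4: L[4]=8 C[3]=9 → dur=9, Σ=33 | A=load:t4 B=compute:t3 [compute-bound]
step 5: L[5]=8 C[4]=5 → dur=8, Σ=41 | A=compute:t4 B=load:t5 [load-bound]
step 6: L[6]=3 C[5]=3 → dur=3, Σ=44 | A=load:t6 B=compute:t5 [tied]
step 7: L[7]=6 C[6]=8 → dur=8, Σ=52 | A=compute:t6 B=load:t7 [compute-bound]
step 8: C[7]=2 → dur=2, Σ=54 | A=idle B=compute:t7 [compute-only]

end_cycle[8] = 54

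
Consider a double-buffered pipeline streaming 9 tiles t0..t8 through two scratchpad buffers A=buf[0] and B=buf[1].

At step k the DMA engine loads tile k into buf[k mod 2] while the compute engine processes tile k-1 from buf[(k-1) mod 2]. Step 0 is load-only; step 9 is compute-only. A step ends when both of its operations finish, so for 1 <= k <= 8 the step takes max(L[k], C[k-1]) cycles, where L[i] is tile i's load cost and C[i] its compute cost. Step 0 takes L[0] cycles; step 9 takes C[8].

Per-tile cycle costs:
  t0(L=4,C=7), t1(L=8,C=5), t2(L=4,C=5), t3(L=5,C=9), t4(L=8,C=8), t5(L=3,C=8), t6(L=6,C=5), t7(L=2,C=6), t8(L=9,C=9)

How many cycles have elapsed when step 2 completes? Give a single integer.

k=0 load=t0/4c comp=- wait=4 total=4
k=1 load=t1/8c comp=t0/7c wait=8 total=12
k=2 load=t2/4c comp=t1/5c wait=5 total=17
k=3 load=t3/5c comp=t2/5c wait=5 total=22
k=4 load=t4/8c comp=t3/9c wait=9 total=31
k=5 load=t5/3c comp=t4/8c wait=8 total=39
k=6 load=t6/6c comp=t5/8c wait=8 total=47
k=7 load=t7/2c comp=t6/5c wait=5 total=52
k=8 load=t8/9c comp=t7/6c wait=9 total=61
k=9 load=- comp=t8/9c wait=9 total=70

end_cycle[2] = 17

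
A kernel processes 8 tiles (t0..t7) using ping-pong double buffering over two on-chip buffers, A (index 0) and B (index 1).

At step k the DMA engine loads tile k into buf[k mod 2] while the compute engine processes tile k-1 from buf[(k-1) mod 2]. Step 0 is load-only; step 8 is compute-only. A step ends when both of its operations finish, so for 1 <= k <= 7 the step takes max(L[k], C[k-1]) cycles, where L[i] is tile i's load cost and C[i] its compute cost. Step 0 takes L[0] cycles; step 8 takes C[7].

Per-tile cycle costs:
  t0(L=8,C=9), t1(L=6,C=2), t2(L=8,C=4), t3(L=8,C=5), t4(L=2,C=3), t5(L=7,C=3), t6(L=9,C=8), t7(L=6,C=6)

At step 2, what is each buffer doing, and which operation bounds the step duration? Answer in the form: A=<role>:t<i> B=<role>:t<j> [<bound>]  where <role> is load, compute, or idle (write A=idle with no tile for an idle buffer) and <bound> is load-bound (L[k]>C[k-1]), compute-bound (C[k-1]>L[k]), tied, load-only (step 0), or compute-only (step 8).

k=0 load=t0/8c comp=- wait=8 total=8
k=1 load=t1/6c comp=t0/9c wait=9 total=17
k=2 load=t2/8c comp=t1/2c wait=8 total=25
k=3 load=t3/8c comp=t2/4c wait=8 total=33
k=4 load=t4/2c comp=t3/5c wait=5 total=38
k=5 load=t5/7c comp=t4/3c wait=7 total=45
k=6 load=t6/9c comp=t5/3c wait=9 total=54
k=7 load=t7/6c comp=t6/8c wait=8 total=62
k=8 load=- comp=t7/6c wait=6 total=68

step 2: A=load:t2 B=compute:t1 [load-bound]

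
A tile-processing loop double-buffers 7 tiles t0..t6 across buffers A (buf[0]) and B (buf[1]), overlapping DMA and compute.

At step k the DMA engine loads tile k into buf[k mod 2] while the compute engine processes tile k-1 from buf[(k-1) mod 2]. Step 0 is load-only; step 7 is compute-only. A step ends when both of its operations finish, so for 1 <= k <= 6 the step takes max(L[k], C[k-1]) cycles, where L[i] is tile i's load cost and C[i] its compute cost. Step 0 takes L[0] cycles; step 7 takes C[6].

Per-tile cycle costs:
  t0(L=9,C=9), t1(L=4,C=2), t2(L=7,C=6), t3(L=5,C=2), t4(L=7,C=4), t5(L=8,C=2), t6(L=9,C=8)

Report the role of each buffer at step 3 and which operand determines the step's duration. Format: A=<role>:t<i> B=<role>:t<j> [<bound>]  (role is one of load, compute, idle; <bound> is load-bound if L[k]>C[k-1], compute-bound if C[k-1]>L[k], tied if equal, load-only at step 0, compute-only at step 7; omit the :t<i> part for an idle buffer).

step 3: A=compute:t2 B=load:t3 [compute-bound]

step 0: L[0]=9 → dur=9, Σ=9 | A=load:t0 B=idle [load-only]
step 1: L[1]=4 C[0]=9 → dur=9, Σ=18 | A=compute:t0 B=load:t1 [compute-bound]
step 2: L[2]=7 C[1]=2 → dur=7, Σ=25 | A=load:t2 B=compute:t1 [load-bound]
step 3: L[3]=5 C[2]=6 → dur=6, Σ=31 | A=compute:t2 B=load:t3 [compute-bound]
step 4: L[4]=7 C[3]=2 → dur=7, Σ=38 | A=load:t4 B=compute:t3 [load-bound]
step 5: L[5]=8 C[4]=4 → dur=8, Σ=46 | A=compute:t4 B=load:t5 [load-bound]
step 6: L[6]=9 C[5]=2 → dur=9, Σ=55 | A=load:t6 B=compute:t5 [load-bound]
step 7: C[6]=8 → dur=8, Σ=63 | A=compute:t6 B=idle [compute-only]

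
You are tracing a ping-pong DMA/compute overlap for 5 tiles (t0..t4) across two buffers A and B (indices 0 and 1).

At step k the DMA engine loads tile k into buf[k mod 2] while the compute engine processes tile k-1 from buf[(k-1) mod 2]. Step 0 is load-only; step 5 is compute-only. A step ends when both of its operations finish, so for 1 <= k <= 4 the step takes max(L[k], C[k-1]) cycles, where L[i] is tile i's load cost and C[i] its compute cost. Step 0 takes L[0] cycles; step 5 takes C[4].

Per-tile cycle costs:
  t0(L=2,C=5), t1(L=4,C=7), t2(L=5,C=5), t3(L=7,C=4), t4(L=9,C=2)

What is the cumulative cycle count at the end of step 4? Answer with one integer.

k=0 load=t0/2c comp=- wait=2 total=2
k=1 load=t1/4c comp=t0/5c wait=5 total=7
k=2 load=t2/5c comp=t1/7c wait=7 total=14
k=3 load=t3/7c comp=t2/5c wait=7 total=21
k=4 load=t4/9c comp=t3/4c wait=9 total=30
k=5 load=- comp=t4/2c wait=2 total=32

end_cycle[4] = 30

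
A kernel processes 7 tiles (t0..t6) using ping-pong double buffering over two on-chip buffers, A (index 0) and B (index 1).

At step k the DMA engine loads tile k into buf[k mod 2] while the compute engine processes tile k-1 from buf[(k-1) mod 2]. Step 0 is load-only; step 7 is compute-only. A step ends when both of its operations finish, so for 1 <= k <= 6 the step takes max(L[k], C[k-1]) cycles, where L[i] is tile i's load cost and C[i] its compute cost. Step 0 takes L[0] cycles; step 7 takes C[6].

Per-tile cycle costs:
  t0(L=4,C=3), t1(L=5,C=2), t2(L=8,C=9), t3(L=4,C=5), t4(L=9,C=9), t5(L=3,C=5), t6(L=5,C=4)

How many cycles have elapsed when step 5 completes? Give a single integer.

end_cycle[5] = 44

  0. 4=4c; end=4; A:t0 B:-
  1. max(5,3)=5c; end=9; A:t0 B:t1
  2. max(8,2)=8c; end=17; A:t2 B:t1
  3. max(4,9)=9c; end=26; A:t2 B:t3
  4. max(9,5)=9c; end=35; A:t4 B:t3
  5. max(3,9)=9c; end=44; A:t4 B:t5
  6. max(5,5)=5c; end=49; A:t6 B:t5
  7. 4=4c; end=53; A:t6 B:t5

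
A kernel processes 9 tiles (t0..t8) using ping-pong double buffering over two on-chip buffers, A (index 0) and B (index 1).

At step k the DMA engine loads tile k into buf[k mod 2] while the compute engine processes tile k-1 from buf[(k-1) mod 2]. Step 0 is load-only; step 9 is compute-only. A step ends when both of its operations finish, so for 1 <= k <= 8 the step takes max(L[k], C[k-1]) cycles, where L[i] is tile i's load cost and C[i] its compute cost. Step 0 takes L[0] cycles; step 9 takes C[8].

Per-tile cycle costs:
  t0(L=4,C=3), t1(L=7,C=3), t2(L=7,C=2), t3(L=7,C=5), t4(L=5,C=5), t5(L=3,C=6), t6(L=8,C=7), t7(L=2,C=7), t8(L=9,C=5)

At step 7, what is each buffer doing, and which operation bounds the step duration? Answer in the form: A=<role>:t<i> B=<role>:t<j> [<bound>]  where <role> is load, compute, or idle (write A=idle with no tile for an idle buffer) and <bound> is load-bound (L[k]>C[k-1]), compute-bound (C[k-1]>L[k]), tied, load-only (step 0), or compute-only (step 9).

step 0: L[0]=4 → dur=4, Σ=4 | A=load:t0 B=idle [load-only]
step 1: L[1]=7 C[0]=3 → dur=7, Σ=11 | A=compute:t0 B=load:t1 [load-bound]
step 2: L[2]=7 C[1]=3 → dur=7, Σ=18 | A=load:t2 B=compute:t1 [load-bound]
step 3: L[3]=7 C[2]=2 → dur=7, Σ=25 | A=compute:t2 B=load:t3 [load-bound]
step 4: L[4]=5 C[3]=5 → dur=5, Σ=30 | A=load:t4 B=compute:t3 [tied]
step 5: L[5]=3 C[4]=5 → dur=5, Σ=35 | A=compute:t4 B=load:t5 [compute-bound]
step 6: L[6]=8 C[5]=6 → dur=8, Σ=43 | A=load:t6 B=compute:t5 [load-bound]
step 7: L[7]=2 C[6]=7 → dur=7, Σ=50 | A=compute:t6 B=load:t7 [compute-bound]
step 8: L[8]=9 C[7]=7 → dur=9, Σ=59 | A=load:t8 B=compute:t7 [load-bound]
step 9: C[8]=5 → dur=5, Σ=64 | A=compute:t8 B=idle [compute-only]

step 7: A=compute:t6 B=load:t7 [compute-bound]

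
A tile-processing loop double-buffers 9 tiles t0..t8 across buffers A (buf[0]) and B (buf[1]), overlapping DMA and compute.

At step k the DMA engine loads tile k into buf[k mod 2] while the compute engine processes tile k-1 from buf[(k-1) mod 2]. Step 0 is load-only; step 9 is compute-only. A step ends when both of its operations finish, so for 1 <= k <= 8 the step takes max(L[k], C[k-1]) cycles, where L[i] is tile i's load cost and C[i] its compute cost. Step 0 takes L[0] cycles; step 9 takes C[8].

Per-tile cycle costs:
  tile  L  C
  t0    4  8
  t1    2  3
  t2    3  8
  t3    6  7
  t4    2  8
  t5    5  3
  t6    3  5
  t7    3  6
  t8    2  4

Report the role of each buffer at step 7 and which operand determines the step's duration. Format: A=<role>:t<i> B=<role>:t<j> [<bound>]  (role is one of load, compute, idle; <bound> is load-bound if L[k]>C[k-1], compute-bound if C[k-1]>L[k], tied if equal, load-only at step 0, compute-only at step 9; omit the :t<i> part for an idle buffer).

[0] DMA t0→A (4c) ∥ CU idle ⇒ 4c, clock 4
[1] DMA t1→B (2c) ∥ CU A:t0 (8c) ⇒ 8c, clock 12
[2] DMA t2→A (3c) ∥ CU B:t1 (3c) ⇒ 3c, clock 15
[3] DMA t3→B (6c) ∥ CU A:t2 (8c) ⇒ 8c, clock 23
[4] DMA t4→A (2c) ∥ CU B:t3 (7c) ⇒ 7c, clock 30
[5] DMA t5→B (5c) ∥ CU A:t4 (8c) ⇒ 8c, clock 38
[6] DMA t6→A (3c) ∥ CU B:t5 (3c) ⇒ 3c, clock 41
[7] DMA t7→B (3c) ∥ CU A:t6 (5c) ⇒ 5c, clock 46
[8] DMA t8→A (2c) ∥ CU B:t7 (6c) ⇒ 6c, clock 52
[9] DMA idle ∥ CU A:t8 (4c) ⇒ 4c, clock 56

step 7: A=compute:t6 B=load:t7 [compute-bound]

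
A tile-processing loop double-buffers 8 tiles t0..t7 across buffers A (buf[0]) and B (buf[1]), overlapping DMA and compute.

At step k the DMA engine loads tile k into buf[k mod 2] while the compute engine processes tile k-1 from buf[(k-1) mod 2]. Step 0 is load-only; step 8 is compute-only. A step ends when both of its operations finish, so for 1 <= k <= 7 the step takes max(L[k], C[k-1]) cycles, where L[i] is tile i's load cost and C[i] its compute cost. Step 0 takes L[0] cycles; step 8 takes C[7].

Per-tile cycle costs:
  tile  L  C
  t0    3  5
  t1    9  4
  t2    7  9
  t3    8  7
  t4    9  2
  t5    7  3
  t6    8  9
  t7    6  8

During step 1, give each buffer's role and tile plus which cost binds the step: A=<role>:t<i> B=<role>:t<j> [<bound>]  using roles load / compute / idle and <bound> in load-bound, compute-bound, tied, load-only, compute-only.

[0] DMA t0→A (3c) ∥ CU idle ⇒ 3c, clock 3
[1] DMA t1→B (9c) ∥ CU A:t0 (5c) ⇒ 9c, clock 12
[2] DMA t2→A (7c) ∥ CU B:t1 (4c) ⇒ 7c, clock 19
[3] DMA t3→B (8c) ∥ CU A:t2 (9c) ⇒ 9c, clock 28
[4] DMA t4→A (9c) ∥ CU B:t3 (7c) ⇒ 9c, clock 37
[5] DMA t5→B (7c) ∥ CU A:t4 (2c) ⇒ 7c, clock 44
[6] DMA t6→A (8c) ∥ CU B:t5 (3c) ⇒ 8c, clock 52
[7] DMA t7→B (6c) ∥ CU A:t6 (9c) ⇒ 9c, clock 61
[8] DMA idle ∥ CU B:t7 (8c) ⇒ 8c, clock 69

step 1: A=compute:t0 B=load:t1 [load-bound]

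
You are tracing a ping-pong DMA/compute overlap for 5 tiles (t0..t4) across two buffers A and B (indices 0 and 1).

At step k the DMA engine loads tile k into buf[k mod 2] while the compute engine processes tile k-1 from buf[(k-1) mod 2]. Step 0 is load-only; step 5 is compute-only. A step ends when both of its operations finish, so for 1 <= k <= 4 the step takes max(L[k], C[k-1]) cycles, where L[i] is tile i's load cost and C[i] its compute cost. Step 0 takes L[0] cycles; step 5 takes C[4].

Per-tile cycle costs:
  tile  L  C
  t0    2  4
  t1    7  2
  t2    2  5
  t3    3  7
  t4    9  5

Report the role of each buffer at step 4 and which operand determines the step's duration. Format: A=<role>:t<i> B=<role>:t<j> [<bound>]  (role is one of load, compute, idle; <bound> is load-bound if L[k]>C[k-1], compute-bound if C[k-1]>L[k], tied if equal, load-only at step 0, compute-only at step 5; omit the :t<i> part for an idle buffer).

k=0 load=t0/2c comp=- wait=2 total=2
k=1 load=t1/7c comp=t0/4c wait=7 total=9
k=2 load=t2/2c comp=t1/2c wait=2 total=11
k=3 load=t3/3c comp=t2/5c wait=5 total=16
k=4 load=t4/9c comp=t3/7c wait=9 total=25
k=5 load=- comp=t4/5c wait=5 total=30

step 4: A=load:t4 B=compute:t3 [load-bound]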